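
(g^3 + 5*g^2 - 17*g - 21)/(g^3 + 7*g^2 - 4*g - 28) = (g^2 - 2*g - 3)/(g^2 - 4)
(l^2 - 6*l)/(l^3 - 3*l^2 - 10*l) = (6 - l)/(-l^2 + 3*l + 10)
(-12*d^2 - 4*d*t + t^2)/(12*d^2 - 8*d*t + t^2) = (2*d + t)/(-2*d + t)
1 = 1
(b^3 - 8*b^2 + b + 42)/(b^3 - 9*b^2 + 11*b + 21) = (b + 2)/(b + 1)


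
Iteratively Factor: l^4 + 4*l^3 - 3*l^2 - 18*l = (l)*(l^3 + 4*l^2 - 3*l - 18) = l*(l + 3)*(l^2 + l - 6) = l*(l - 2)*(l + 3)*(l + 3)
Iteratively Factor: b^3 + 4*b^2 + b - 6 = (b + 3)*(b^2 + b - 2) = (b - 1)*(b + 3)*(b + 2)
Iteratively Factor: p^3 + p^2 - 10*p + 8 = (p - 2)*(p^2 + 3*p - 4) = (p - 2)*(p - 1)*(p + 4)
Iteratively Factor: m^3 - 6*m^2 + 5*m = (m)*(m^2 - 6*m + 5) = m*(m - 1)*(m - 5)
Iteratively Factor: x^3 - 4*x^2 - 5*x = (x - 5)*(x^2 + x) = x*(x - 5)*(x + 1)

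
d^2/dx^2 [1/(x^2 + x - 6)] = 2*(-x^2 - x + (2*x + 1)^2 + 6)/(x^2 + x - 6)^3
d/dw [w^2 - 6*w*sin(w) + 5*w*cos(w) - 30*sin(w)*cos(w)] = -5*w*sin(w) - 6*w*cos(w) + 2*w - 6*sin(w) + 5*cos(w) - 30*cos(2*w)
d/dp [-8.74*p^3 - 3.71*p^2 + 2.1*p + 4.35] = -26.22*p^2 - 7.42*p + 2.1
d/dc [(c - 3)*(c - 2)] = 2*c - 5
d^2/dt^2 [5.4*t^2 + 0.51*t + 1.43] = 10.8000000000000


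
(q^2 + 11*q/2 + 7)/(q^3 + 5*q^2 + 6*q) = (q + 7/2)/(q*(q + 3))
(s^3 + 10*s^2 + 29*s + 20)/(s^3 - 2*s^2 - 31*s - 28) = (s + 5)/(s - 7)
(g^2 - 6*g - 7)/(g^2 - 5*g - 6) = (g - 7)/(g - 6)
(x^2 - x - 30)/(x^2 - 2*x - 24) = (x + 5)/(x + 4)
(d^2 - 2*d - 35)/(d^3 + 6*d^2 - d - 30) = (d - 7)/(d^2 + d - 6)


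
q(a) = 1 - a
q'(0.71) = -1.00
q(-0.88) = 1.88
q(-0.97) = 1.97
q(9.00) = -8.00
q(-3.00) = 4.00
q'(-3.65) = -1.00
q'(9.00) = -1.00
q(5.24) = -4.24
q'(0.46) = -1.00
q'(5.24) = -1.00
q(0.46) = 0.54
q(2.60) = -1.60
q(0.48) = 0.52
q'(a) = -1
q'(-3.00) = -1.00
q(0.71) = 0.29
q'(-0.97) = -1.00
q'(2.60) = -1.00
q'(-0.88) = -1.00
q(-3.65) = 4.65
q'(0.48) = -1.00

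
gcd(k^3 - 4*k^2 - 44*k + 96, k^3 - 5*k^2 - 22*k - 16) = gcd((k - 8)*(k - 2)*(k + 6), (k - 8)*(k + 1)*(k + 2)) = k - 8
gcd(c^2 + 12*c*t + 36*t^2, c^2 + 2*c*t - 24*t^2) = c + 6*t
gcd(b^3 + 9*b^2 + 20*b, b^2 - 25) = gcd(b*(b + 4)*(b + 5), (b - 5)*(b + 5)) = b + 5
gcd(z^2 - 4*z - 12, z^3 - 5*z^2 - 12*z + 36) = z - 6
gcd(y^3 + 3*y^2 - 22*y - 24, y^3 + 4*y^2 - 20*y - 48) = y^2 + 2*y - 24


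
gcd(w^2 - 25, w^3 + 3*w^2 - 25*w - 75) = w^2 - 25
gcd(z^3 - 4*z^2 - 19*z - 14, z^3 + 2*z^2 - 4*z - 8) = z + 2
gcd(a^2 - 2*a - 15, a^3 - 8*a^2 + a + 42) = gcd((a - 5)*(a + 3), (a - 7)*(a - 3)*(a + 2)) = 1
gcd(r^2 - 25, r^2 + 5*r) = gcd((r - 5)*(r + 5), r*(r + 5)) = r + 5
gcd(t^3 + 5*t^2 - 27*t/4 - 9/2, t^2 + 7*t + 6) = t + 6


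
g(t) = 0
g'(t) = 0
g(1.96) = 0.00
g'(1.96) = 0.00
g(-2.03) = 0.00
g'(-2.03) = 0.00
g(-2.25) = 0.00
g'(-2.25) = 0.00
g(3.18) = 0.00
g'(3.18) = 0.00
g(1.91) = 0.00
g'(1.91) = 0.00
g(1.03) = 0.00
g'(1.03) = 0.00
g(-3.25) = 0.00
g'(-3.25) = 0.00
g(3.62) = 0.00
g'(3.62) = 0.00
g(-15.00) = 0.00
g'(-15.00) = 0.00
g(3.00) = 0.00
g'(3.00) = 0.00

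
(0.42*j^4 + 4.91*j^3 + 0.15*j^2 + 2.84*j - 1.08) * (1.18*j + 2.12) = 0.4956*j^5 + 6.6842*j^4 + 10.5862*j^3 + 3.6692*j^2 + 4.7464*j - 2.2896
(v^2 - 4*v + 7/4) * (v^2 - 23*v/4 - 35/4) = v^4 - 39*v^3/4 + 16*v^2 + 399*v/16 - 245/16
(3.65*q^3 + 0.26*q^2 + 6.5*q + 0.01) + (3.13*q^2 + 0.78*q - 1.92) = 3.65*q^3 + 3.39*q^2 + 7.28*q - 1.91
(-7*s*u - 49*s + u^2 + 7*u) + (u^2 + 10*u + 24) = -7*s*u - 49*s + 2*u^2 + 17*u + 24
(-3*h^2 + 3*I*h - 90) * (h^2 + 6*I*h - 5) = -3*h^4 - 15*I*h^3 - 93*h^2 - 555*I*h + 450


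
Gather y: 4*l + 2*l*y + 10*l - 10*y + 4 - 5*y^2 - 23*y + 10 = 14*l - 5*y^2 + y*(2*l - 33) + 14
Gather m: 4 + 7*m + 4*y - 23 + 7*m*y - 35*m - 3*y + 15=m*(7*y - 28) + y - 4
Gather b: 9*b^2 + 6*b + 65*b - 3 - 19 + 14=9*b^2 + 71*b - 8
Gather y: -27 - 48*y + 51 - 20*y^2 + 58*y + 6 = -20*y^2 + 10*y + 30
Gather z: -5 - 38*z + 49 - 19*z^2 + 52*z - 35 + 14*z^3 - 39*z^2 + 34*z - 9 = 14*z^3 - 58*z^2 + 48*z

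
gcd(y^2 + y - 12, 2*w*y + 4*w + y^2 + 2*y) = 1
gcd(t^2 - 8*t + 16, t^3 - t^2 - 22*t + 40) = t - 4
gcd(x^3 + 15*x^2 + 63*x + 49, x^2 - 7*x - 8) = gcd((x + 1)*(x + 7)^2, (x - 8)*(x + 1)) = x + 1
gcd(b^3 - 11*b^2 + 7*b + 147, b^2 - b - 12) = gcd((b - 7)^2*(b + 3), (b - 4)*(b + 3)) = b + 3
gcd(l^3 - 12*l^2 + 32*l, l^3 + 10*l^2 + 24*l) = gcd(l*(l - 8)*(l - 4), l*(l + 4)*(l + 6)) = l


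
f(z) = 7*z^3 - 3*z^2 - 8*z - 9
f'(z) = 21*z^2 - 6*z - 8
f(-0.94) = -9.94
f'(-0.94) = 16.20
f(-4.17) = -535.39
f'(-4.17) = 382.19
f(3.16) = 156.64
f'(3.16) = 182.74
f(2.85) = 105.88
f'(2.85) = 145.47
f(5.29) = 900.98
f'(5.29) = 547.93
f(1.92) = 14.13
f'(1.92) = 57.89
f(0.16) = -10.33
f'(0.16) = -8.42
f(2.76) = 93.24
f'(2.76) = 135.41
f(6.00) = 1347.00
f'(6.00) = 712.00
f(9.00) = 4779.00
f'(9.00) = 1639.00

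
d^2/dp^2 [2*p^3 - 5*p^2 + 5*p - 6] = 12*p - 10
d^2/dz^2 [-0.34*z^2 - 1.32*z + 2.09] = -0.680000000000000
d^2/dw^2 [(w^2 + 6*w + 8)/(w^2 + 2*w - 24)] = 8*(w^3 + 24*w^2 + 120*w + 272)/(w^6 + 6*w^5 - 60*w^4 - 280*w^3 + 1440*w^2 + 3456*w - 13824)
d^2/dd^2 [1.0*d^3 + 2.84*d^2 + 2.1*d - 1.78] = 6.0*d + 5.68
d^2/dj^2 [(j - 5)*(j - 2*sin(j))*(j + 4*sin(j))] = -2*j^2*sin(j) + 10*j*sin(j) + 8*j*cos(j) - 16*j*cos(2*j) + 6*j + 4*sin(j) - 16*sin(2*j) - 20*cos(j) + 80*cos(2*j) - 10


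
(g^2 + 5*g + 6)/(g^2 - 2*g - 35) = (g^2 + 5*g + 6)/(g^2 - 2*g - 35)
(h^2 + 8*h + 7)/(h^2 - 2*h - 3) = (h + 7)/(h - 3)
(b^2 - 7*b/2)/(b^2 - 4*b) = (b - 7/2)/(b - 4)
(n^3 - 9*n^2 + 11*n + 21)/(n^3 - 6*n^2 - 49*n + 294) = (n^2 - 2*n - 3)/(n^2 + n - 42)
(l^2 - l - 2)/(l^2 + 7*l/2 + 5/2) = 2*(l - 2)/(2*l + 5)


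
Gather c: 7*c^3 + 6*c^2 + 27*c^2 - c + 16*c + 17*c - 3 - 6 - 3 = 7*c^3 + 33*c^2 + 32*c - 12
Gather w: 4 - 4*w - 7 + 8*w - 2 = 4*w - 5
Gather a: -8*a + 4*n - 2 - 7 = -8*a + 4*n - 9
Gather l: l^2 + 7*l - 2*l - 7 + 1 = l^2 + 5*l - 6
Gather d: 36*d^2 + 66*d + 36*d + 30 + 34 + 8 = 36*d^2 + 102*d + 72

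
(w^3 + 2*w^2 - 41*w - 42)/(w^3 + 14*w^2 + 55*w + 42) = (w - 6)/(w + 6)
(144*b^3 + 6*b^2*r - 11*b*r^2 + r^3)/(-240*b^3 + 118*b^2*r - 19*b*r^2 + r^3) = (3*b + r)/(-5*b + r)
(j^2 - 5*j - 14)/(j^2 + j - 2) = (j - 7)/(j - 1)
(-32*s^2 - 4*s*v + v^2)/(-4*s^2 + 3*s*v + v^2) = (8*s - v)/(s - v)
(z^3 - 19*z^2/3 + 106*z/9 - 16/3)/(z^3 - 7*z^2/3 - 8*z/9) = (3*z^2 - 11*z + 6)/(z*(3*z + 1))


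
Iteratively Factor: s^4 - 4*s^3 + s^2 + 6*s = (s - 2)*(s^3 - 2*s^2 - 3*s) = (s - 2)*(s + 1)*(s^2 - 3*s) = (s - 3)*(s - 2)*(s + 1)*(s)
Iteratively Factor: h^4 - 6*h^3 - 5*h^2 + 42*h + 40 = (h + 1)*(h^3 - 7*h^2 + 2*h + 40) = (h - 4)*(h + 1)*(h^2 - 3*h - 10) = (h - 5)*(h - 4)*(h + 1)*(h + 2)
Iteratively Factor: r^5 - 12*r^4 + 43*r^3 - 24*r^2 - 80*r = (r)*(r^4 - 12*r^3 + 43*r^2 - 24*r - 80) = r*(r - 4)*(r^3 - 8*r^2 + 11*r + 20) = r*(r - 5)*(r - 4)*(r^2 - 3*r - 4) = r*(r - 5)*(r - 4)^2*(r + 1)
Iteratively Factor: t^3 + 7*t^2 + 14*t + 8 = (t + 4)*(t^2 + 3*t + 2) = (t + 2)*(t + 4)*(t + 1)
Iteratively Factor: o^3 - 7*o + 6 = (o + 3)*(o^2 - 3*o + 2) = (o - 1)*(o + 3)*(o - 2)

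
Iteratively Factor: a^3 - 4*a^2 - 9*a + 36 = (a - 4)*(a^2 - 9) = (a - 4)*(a + 3)*(a - 3)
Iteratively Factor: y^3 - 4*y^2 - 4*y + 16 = (y - 4)*(y^2 - 4) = (y - 4)*(y + 2)*(y - 2)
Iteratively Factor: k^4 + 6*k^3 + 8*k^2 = (k)*(k^3 + 6*k^2 + 8*k) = k*(k + 4)*(k^2 + 2*k) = k*(k + 2)*(k + 4)*(k)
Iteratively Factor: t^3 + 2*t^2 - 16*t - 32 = (t + 4)*(t^2 - 2*t - 8) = (t + 2)*(t + 4)*(t - 4)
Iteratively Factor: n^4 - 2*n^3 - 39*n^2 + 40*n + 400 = (n + 4)*(n^3 - 6*n^2 - 15*n + 100) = (n - 5)*(n + 4)*(n^2 - n - 20) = (n - 5)*(n + 4)^2*(n - 5)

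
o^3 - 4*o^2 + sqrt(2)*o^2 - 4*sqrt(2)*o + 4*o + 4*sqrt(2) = (o - 2)^2*(o + sqrt(2))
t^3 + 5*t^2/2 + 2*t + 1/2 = (t + 1/2)*(t + 1)^2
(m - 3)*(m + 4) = m^2 + m - 12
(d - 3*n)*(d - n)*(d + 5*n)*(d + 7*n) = d^4 + 8*d^3*n - 10*d^2*n^2 - 104*d*n^3 + 105*n^4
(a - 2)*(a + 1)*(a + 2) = a^3 + a^2 - 4*a - 4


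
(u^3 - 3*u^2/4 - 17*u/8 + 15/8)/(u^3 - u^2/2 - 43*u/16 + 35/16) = 2*(2*u + 3)/(4*u + 7)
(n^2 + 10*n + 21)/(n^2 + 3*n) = (n + 7)/n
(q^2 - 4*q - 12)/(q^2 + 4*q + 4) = (q - 6)/(q + 2)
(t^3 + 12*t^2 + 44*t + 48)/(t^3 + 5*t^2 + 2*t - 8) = (t + 6)/(t - 1)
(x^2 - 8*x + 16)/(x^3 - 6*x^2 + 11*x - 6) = (x^2 - 8*x + 16)/(x^3 - 6*x^2 + 11*x - 6)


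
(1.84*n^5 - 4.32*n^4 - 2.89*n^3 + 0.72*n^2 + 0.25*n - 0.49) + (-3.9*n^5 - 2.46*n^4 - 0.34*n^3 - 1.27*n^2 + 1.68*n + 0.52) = -2.06*n^5 - 6.78*n^4 - 3.23*n^3 - 0.55*n^2 + 1.93*n + 0.03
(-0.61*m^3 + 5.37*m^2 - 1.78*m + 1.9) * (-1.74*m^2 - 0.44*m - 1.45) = 1.0614*m^5 - 9.0754*m^4 + 1.6189*m^3 - 10.3093*m^2 + 1.745*m - 2.755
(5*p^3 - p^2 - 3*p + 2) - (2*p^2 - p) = 5*p^3 - 3*p^2 - 2*p + 2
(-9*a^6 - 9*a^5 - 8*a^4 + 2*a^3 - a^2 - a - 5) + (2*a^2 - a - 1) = -9*a^6 - 9*a^5 - 8*a^4 + 2*a^3 + a^2 - 2*a - 6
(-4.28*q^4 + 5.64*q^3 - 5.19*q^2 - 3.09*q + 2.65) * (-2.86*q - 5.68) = 12.2408*q^5 + 8.18*q^4 - 17.1918*q^3 + 38.3166*q^2 + 9.9722*q - 15.052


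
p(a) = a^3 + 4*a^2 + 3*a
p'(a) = 3*a^2 + 8*a + 3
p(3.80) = 124.03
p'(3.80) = 76.72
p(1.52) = 17.31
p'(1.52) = 22.09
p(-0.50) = -0.62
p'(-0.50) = -0.25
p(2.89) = 66.22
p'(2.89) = 51.18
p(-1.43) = 0.97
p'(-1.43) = -2.31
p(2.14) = 34.54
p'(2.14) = 33.86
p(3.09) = 76.97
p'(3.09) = 56.36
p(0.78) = 5.25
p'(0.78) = 11.07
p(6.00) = 378.00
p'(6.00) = 159.00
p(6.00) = 378.00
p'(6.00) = 159.00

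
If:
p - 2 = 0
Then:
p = 2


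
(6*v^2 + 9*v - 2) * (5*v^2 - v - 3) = 30*v^4 + 39*v^3 - 37*v^2 - 25*v + 6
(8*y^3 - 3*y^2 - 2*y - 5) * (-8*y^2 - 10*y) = -64*y^5 - 56*y^4 + 46*y^3 + 60*y^2 + 50*y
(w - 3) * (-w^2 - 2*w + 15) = -w^3 + w^2 + 21*w - 45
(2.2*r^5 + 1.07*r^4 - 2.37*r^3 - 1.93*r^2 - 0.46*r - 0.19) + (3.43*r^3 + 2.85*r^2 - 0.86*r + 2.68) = 2.2*r^5 + 1.07*r^4 + 1.06*r^3 + 0.92*r^2 - 1.32*r + 2.49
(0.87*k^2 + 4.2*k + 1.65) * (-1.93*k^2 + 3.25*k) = -1.6791*k^4 - 5.2785*k^3 + 10.4655*k^2 + 5.3625*k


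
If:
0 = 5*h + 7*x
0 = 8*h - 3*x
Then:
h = 0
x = 0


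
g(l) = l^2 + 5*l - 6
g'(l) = 2*l + 5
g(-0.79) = -9.33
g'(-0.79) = 3.42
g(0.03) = -5.85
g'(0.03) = 5.06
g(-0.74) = -9.15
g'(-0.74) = 3.52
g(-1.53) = -11.31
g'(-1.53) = 1.94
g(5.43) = 50.63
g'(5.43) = 15.86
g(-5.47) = -3.43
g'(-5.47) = -5.94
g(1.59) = 4.48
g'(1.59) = 8.18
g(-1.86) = -11.84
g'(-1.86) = 1.28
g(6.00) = 60.00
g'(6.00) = 17.00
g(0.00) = -6.00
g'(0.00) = 5.00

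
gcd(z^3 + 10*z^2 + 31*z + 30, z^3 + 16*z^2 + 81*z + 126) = z + 3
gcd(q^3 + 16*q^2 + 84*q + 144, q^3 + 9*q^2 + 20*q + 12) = q + 6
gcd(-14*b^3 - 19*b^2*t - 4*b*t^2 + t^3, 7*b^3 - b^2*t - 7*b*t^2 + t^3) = -7*b^2 - 6*b*t + t^2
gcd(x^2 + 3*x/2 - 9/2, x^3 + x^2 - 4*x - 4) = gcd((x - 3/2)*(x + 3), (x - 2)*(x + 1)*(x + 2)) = 1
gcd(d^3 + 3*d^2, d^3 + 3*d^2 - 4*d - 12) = d + 3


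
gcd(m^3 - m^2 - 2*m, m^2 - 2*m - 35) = 1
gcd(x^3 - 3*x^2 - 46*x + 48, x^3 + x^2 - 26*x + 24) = x^2 + 5*x - 6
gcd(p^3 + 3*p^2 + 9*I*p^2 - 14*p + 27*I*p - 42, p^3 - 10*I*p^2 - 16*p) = 1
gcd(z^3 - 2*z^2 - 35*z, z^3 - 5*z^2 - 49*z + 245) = z - 7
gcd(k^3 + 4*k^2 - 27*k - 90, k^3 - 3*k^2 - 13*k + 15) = k^2 - 2*k - 15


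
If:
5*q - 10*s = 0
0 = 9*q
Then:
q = 0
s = 0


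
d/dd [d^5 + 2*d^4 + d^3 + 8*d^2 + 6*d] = 5*d^4 + 8*d^3 + 3*d^2 + 16*d + 6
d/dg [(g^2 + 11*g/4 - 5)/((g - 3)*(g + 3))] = (-11*g^2 - 32*g - 99)/(4*(g^4 - 18*g^2 + 81))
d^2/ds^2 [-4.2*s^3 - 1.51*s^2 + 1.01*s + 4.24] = -25.2*s - 3.02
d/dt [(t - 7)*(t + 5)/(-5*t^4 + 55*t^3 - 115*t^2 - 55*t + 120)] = (2*t^5 - 17*t^4 - 96*t^3 + 1098*t^2 - 1562*t - 433)/(5*(t^8 - 22*t^7 + 167*t^6 - 484*t^5 + 239*t^4 + 1034*t^3 - 983*t^2 - 528*t + 576))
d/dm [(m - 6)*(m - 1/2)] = 2*m - 13/2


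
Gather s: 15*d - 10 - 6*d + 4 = 9*d - 6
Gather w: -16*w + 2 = 2 - 16*w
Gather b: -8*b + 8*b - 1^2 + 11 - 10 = 0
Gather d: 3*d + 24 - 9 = 3*d + 15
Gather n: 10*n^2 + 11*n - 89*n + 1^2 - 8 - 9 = 10*n^2 - 78*n - 16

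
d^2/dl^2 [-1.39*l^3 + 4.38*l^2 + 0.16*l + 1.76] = 8.76 - 8.34*l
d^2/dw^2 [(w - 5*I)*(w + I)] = 2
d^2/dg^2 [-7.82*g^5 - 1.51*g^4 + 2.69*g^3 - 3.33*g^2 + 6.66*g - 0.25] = -156.4*g^3 - 18.12*g^2 + 16.14*g - 6.66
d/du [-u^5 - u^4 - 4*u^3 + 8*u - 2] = -5*u^4 - 4*u^3 - 12*u^2 + 8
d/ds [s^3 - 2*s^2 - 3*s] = 3*s^2 - 4*s - 3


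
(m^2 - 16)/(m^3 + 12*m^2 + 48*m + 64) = (m - 4)/(m^2 + 8*m + 16)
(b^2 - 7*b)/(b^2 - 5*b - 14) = b/(b + 2)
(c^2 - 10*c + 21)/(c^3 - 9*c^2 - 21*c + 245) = (c - 3)/(c^2 - 2*c - 35)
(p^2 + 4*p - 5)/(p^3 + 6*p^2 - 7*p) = (p + 5)/(p*(p + 7))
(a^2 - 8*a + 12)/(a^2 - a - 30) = (a - 2)/(a + 5)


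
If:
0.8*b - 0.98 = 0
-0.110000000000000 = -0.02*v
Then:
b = 1.22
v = 5.50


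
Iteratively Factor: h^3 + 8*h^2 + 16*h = (h + 4)*(h^2 + 4*h) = (h + 4)^2*(h)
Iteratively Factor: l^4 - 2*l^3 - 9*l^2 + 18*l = (l + 3)*(l^3 - 5*l^2 + 6*l) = (l - 3)*(l + 3)*(l^2 - 2*l) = l*(l - 3)*(l + 3)*(l - 2)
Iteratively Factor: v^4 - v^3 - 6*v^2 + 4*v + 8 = (v + 2)*(v^3 - 3*v^2 + 4) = (v - 2)*(v + 2)*(v^2 - v - 2) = (v - 2)^2*(v + 2)*(v + 1)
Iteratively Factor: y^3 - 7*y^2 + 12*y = (y)*(y^2 - 7*y + 12) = y*(y - 4)*(y - 3)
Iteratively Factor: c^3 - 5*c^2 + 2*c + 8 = (c + 1)*(c^2 - 6*c + 8) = (c - 2)*(c + 1)*(c - 4)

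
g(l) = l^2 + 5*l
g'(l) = 2*l + 5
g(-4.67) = -1.54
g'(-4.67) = -4.34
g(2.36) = 17.37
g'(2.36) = 9.72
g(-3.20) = -5.76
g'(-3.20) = -1.40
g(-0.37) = -1.71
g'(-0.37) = 4.26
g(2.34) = 17.18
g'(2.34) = 9.68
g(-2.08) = -6.07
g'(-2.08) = 0.84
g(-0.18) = -0.87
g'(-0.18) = 4.64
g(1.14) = 7.00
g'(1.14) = 7.28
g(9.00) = 126.00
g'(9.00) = 23.00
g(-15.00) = 150.00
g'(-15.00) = -25.00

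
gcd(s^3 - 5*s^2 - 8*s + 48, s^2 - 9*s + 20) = s - 4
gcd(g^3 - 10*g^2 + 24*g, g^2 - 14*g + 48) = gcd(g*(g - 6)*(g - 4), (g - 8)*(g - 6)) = g - 6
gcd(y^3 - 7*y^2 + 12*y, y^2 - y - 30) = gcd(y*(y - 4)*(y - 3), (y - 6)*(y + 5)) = 1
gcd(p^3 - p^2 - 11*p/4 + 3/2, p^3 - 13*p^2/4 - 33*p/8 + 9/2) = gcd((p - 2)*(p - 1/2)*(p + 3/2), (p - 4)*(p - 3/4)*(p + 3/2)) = p + 3/2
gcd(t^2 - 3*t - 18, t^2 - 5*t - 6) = t - 6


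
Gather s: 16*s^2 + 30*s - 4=16*s^2 + 30*s - 4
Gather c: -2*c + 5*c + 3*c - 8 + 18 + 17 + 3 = 6*c + 30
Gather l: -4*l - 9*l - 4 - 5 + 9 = -13*l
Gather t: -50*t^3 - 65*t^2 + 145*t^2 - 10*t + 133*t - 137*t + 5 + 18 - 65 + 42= -50*t^3 + 80*t^2 - 14*t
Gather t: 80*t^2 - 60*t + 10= 80*t^2 - 60*t + 10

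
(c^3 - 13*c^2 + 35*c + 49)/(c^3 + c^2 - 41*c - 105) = (c^2 - 6*c - 7)/(c^2 + 8*c + 15)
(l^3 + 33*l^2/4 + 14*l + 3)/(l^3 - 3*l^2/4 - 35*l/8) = 2*(4*l^3 + 33*l^2 + 56*l + 12)/(l*(8*l^2 - 6*l - 35))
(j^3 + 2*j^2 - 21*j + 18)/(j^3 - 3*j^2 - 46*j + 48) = (j - 3)/(j - 8)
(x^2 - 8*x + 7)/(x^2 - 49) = (x - 1)/(x + 7)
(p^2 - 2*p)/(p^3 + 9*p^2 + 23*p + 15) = p*(p - 2)/(p^3 + 9*p^2 + 23*p + 15)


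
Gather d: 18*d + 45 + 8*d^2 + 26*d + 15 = 8*d^2 + 44*d + 60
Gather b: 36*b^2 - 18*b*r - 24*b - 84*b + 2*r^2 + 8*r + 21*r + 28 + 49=36*b^2 + b*(-18*r - 108) + 2*r^2 + 29*r + 77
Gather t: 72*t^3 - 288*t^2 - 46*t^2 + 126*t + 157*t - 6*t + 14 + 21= 72*t^3 - 334*t^2 + 277*t + 35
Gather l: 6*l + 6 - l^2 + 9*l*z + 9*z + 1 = -l^2 + l*(9*z + 6) + 9*z + 7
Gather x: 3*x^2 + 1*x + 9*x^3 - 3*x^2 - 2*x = 9*x^3 - x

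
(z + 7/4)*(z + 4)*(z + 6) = z^3 + 47*z^2/4 + 83*z/2 + 42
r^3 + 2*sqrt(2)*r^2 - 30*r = r*(r - 3*sqrt(2))*(r + 5*sqrt(2))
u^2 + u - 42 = (u - 6)*(u + 7)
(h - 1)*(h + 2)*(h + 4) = h^3 + 5*h^2 + 2*h - 8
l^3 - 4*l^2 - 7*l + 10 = (l - 5)*(l - 1)*(l + 2)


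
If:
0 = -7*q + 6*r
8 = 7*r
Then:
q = 48/49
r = 8/7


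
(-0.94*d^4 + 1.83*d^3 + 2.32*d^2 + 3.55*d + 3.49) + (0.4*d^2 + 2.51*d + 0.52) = -0.94*d^4 + 1.83*d^3 + 2.72*d^2 + 6.06*d + 4.01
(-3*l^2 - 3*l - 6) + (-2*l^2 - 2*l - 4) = -5*l^2 - 5*l - 10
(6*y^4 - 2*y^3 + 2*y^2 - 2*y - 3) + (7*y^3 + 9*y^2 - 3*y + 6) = 6*y^4 + 5*y^3 + 11*y^2 - 5*y + 3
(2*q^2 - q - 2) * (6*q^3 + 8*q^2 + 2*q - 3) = 12*q^5 + 10*q^4 - 16*q^3 - 24*q^2 - q + 6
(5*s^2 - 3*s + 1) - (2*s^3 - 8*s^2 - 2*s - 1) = -2*s^3 + 13*s^2 - s + 2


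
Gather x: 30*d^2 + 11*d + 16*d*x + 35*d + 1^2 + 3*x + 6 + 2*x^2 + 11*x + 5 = 30*d^2 + 46*d + 2*x^2 + x*(16*d + 14) + 12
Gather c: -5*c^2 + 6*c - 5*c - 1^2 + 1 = -5*c^2 + c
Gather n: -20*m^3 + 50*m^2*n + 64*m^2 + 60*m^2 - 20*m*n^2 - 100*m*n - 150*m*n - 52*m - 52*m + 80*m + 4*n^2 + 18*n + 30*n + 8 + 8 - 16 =-20*m^3 + 124*m^2 - 24*m + n^2*(4 - 20*m) + n*(50*m^2 - 250*m + 48)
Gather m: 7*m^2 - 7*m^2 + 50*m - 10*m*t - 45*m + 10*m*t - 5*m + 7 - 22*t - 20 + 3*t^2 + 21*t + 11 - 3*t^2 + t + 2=0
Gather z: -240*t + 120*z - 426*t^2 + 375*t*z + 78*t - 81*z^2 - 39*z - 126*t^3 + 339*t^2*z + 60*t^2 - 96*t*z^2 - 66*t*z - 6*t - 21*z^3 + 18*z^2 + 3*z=-126*t^3 - 366*t^2 - 168*t - 21*z^3 + z^2*(-96*t - 63) + z*(339*t^2 + 309*t + 84)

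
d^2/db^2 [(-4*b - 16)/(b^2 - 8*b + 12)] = 8*(-4*(b - 4)^2*(b + 4) + (3*b - 4)*(b^2 - 8*b + 12))/(b^2 - 8*b + 12)^3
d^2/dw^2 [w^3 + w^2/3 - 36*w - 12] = 6*w + 2/3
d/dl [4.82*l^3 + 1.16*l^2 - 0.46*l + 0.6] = 14.46*l^2 + 2.32*l - 0.46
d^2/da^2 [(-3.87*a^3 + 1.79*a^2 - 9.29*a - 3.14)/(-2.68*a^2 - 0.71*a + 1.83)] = (2.8421709430404e-14*a^5 + 1.4210854715202e-14*a^4 + 182.122806*a^3 + 52.473414*a^2 + 386.981466*a + 46.117312)/(19.248832*a^6 + 15.298512*a^5 - 35.378412*a^4 - 20.534833*a^3 + 24.157647*a^2 + 7.133157*a - 6.128487)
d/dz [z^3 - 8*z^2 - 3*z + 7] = 3*z^2 - 16*z - 3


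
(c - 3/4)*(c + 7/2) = c^2 + 11*c/4 - 21/8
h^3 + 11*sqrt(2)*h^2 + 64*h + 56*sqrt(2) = (h + 2*sqrt(2))^2*(h + 7*sqrt(2))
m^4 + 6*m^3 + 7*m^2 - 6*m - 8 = (m - 1)*(m + 1)*(m + 2)*(m + 4)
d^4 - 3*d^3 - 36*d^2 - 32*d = d*(d - 8)*(d + 1)*(d + 4)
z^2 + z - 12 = (z - 3)*(z + 4)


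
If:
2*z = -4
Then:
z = -2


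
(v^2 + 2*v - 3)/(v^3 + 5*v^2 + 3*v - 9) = 1/(v + 3)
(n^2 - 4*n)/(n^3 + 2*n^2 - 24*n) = 1/(n + 6)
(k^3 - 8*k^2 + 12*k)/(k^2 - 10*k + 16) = k*(k - 6)/(k - 8)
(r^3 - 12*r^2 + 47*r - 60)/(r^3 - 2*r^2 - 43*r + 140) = (r - 3)/(r + 7)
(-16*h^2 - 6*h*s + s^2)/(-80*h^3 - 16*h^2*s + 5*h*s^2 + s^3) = (16*h^2 + 6*h*s - s^2)/(80*h^3 + 16*h^2*s - 5*h*s^2 - s^3)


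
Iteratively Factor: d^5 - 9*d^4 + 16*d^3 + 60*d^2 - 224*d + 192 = (d - 4)*(d^4 - 5*d^3 - 4*d^2 + 44*d - 48) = (d - 4)*(d + 3)*(d^3 - 8*d^2 + 20*d - 16) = (d - 4)*(d - 2)*(d + 3)*(d^2 - 6*d + 8) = (d - 4)*(d - 2)^2*(d + 3)*(d - 4)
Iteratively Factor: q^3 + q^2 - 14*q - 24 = (q + 2)*(q^2 - q - 12) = (q - 4)*(q + 2)*(q + 3)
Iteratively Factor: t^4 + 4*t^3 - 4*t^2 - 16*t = (t - 2)*(t^3 + 6*t^2 + 8*t) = (t - 2)*(t + 2)*(t^2 + 4*t) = (t - 2)*(t + 2)*(t + 4)*(t)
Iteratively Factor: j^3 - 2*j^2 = (j - 2)*(j^2) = j*(j - 2)*(j)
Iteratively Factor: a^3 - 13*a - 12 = (a + 1)*(a^2 - a - 12) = (a - 4)*(a + 1)*(a + 3)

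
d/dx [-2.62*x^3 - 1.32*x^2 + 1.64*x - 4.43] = -7.86*x^2 - 2.64*x + 1.64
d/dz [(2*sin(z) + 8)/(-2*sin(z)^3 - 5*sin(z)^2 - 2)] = 2*(4*sin(z)^3 + 29*sin(z)^2 + 40*sin(z) - 2)*cos(z)/(2*sin(z)^3 + 5*sin(z)^2 + 2)^2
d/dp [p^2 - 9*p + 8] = 2*p - 9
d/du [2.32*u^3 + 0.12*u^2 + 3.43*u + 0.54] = 6.96*u^2 + 0.24*u + 3.43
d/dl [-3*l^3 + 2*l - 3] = 2 - 9*l^2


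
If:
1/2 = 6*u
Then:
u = 1/12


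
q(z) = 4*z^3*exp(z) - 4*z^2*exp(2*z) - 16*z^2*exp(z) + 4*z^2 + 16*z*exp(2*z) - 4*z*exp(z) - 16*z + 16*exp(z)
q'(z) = 4*z^3*exp(z) - 8*z^2*exp(2*z) - 4*z^2*exp(z) + 24*z*exp(2*z) - 36*z*exp(z) + 8*z + 16*exp(2*z) + 12*exp(z) - 16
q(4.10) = -5587.93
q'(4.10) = -68698.05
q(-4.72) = 158.00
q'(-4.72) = -56.70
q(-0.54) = 13.97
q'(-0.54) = -2.80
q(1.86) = 505.83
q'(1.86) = 1082.49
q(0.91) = 63.45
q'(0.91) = 131.62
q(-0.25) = 14.08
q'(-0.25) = 3.87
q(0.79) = 49.74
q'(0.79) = 98.43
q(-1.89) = 34.36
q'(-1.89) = -26.59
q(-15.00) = 1139.99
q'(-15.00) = -136.00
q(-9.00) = 467.49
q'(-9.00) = -88.36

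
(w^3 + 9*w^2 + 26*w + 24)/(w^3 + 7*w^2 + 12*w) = (w + 2)/w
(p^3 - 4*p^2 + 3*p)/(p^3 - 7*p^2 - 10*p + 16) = p*(p - 3)/(p^2 - 6*p - 16)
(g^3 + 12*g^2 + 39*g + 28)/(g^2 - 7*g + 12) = (g^3 + 12*g^2 + 39*g + 28)/(g^2 - 7*g + 12)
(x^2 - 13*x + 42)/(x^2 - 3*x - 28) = (x - 6)/(x + 4)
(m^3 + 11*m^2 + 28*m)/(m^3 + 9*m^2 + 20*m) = (m + 7)/(m + 5)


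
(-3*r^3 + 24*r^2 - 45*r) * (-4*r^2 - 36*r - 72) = 12*r^5 + 12*r^4 - 468*r^3 - 108*r^2 + 3240*r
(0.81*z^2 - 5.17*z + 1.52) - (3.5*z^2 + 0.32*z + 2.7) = -2.69*z^2 - 5.49*z - 1.18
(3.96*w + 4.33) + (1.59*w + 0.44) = 5.55*w + 4.77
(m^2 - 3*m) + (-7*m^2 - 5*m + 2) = -6*m^2 - 8*m + 2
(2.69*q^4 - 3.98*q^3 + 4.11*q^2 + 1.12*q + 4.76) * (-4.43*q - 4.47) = -11.9167*q^5 + 5.6071*q^4 - 0.416700000000002*q^3 - 23.3333*q^2 - 26.0932*q - 21.2772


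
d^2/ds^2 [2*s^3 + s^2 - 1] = 12*s + 2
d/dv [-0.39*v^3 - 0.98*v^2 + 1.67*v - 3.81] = -1.17*v^2 - 1.96*v + 1.67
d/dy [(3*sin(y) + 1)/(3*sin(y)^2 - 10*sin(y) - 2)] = (-9*sin(y)^2 - 6*sin(y) + 4)*cos(y)/(3*sin(y)^2 - 10*sin(y) - 2)^2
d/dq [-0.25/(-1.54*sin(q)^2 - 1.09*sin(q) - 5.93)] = -(0.77*sin(q) + 0.2725)*cos(q)/(1.54*sin(q)^2 + 1.09*sin(q) + 5.93)^2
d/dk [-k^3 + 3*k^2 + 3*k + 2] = -3*k^2 + 6*k + 3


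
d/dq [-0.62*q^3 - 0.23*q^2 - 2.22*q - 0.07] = -1.86*q^2 - 0.46*q - 2.22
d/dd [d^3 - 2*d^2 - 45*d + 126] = 3*d^2 - 4*d - 45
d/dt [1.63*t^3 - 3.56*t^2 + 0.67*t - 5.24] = 4.89*t^2 - 7.12*t + 0.67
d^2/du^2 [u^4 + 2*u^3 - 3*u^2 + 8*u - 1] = 12*u^2 + 12*u - 6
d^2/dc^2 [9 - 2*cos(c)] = 2*cos(c)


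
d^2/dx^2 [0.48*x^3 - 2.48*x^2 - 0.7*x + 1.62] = 2.88*x - 4.96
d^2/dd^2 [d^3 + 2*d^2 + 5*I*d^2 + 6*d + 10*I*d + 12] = 6*d + 4 + 10*I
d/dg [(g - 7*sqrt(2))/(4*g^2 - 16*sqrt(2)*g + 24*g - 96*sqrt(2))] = (g^2 - 4*sqrt(2)*g + 6*g - 2*(g - 7*sqrt(2))*(g - 2*sqrt(2) + 3) - 24*sqrt(2))/(4*(g^2 - 4*sqrt(2)*g + 6*g - 24*sqrt(2))^2)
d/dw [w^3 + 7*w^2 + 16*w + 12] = 3*w^2 + 14*w + 16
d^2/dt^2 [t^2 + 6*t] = 2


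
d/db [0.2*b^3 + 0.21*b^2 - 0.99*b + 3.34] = 0.6*b^2 + 0.42*b - 0.99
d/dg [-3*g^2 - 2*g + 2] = -6*g - 2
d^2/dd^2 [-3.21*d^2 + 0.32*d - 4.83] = -6.42000000000000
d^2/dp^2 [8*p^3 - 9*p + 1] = 48*p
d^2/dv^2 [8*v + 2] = 0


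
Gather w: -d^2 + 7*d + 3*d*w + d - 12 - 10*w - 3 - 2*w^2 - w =-d^2 + 8*d - 2*w^2 + w*(3*d - 11) - 15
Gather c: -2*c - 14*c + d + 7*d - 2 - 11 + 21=-16*c + 8*d + 8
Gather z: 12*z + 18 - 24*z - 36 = -12*z - 18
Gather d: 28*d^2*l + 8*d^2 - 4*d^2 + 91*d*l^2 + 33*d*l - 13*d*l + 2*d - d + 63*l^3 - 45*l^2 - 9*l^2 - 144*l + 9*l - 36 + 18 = d^2*(28*l + 4) + d*(91*l^2 + 20*l + 1) + 63*l^3 - 54*l^2 - 135*l - 18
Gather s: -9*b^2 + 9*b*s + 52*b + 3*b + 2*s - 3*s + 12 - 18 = -9*b^2 + 55*b + s*(9*b - 1) - 6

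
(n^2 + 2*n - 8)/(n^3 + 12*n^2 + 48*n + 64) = (n - 2)/(n^2 + 8*n + 16)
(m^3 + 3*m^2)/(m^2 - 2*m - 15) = m^2/(m - 5)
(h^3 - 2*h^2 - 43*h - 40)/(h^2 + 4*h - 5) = (h^2 - 7*h - 8)/(h - 1)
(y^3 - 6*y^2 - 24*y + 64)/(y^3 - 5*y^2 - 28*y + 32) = (y - 2)/(y - 1)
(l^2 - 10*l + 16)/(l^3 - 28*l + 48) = (l - 8)/(l^2 + 2*l - 24)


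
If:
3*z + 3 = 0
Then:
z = -1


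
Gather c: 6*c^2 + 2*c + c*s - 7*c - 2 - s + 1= 6*c^2 + c*(s - 5) - s - 1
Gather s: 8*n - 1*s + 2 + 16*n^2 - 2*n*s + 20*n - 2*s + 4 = 16*n^2 + 28*n + s*(-2*n - 3) + 6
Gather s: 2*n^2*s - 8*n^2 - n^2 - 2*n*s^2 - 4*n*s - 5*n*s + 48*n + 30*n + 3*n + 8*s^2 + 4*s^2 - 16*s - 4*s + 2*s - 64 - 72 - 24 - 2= -9*n^2 + 81*n + s^2*(12 - 2*n) + s*(2*n^2 - 9*n - 18) - 162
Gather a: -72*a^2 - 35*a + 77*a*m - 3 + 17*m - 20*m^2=-72*a^2 + a*(77*m - 35) - 20*m^2 + 17*m - 3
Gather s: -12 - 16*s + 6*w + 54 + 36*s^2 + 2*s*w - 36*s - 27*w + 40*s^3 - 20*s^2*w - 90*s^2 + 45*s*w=40*s^3 + s^2*(-20*w - 54) + s*(47*w - 52) - 21*w + 42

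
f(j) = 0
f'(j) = 0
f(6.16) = 0.00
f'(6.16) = 0.00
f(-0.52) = 0.00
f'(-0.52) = 0.00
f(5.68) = 0.00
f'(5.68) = 0.00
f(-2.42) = 0.00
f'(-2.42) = 0.00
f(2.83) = 0.00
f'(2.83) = 0.00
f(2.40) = 0.00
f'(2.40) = 0.00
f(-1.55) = 0.00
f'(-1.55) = 0.00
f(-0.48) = 0.00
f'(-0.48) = 0.00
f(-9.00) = 0.00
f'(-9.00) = 0.00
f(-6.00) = 0.00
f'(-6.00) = 0.00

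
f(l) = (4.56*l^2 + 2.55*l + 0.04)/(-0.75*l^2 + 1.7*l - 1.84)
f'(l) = (1.5*l - 1.7)*(4.56*l^2 + 2.55*l + 0.04)/(-0.75*l^2 + 1.7*l - 1.84)^2 + (9.12*l + 2.55)/(-0.75*l^2 + 1.7*l - 1.84) = (9.6645*l^2 - 16.7208*l - 4.76)/(0.5625*l^4 - 2.55*l^3 + 5.65*l^2 - 6.256*l + 3.3856)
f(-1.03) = -0.51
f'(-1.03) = 1.18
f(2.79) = -14.53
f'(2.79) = 2.76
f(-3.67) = -2.87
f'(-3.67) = 0.57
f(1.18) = -10.70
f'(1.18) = -14.30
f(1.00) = -8.03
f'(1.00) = -14.92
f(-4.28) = -3.18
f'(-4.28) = 0.47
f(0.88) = -6.29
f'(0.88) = -14.02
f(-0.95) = -0.42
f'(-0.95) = 1.16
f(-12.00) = -4.81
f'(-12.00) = 0.09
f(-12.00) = -4.81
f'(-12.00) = 0.09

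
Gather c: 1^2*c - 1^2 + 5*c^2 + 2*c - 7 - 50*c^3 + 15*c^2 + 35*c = -50*c^3 + 20*c^2 + 38*c - 8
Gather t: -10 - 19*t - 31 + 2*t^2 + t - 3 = 2*t^2 - 18*t - 44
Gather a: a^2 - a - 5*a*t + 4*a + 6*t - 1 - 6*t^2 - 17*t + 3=a^2 + a*(3 - 5*t) - 6*t^2 - 11*t + 2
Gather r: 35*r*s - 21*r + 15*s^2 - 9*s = r*(35*s - 21) + 15*s^2 - 9*s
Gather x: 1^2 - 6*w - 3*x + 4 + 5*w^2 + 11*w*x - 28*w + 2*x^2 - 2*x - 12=5*w^2 - 34*w + 2*x^2 + x*(11*w - 5) - 7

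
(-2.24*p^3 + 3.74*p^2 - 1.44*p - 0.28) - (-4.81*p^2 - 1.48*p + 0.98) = -2.24*p^3 + 8.55*p^2 + 0.04*p - 1.26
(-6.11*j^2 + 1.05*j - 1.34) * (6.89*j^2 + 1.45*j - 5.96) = -42.0979*j^4 - 1.625*j^3 + 28.7055*j^2 - 8.201*j + 7.9864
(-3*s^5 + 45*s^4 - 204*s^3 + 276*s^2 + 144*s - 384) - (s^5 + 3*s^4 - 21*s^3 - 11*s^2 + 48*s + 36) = -4*s^5 + 42*s^4 - 183*s^3 + 287*s^2 + 96*s - 420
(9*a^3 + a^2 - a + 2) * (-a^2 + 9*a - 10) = -9*a^5 + 80*a^4 - 80*a^3 - 21*a^2 + 28*a - 20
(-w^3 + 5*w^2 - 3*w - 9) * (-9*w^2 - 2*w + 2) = 9*w^5 - 43*w^4 + 15*w^3 + 97*w^2 + 12*w - 18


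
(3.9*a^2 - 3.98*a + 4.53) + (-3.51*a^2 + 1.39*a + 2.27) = 0.39*a^2 - 2.59*a + 6.8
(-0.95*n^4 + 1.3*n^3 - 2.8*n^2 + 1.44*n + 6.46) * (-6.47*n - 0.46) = 6.1465*n^5 - 7.974*n^4 + 17.518*n^3 - 8.0288*n^2 - 42.4586*n - 2.9716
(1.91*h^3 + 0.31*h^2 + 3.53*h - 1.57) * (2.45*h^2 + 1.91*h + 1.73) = 4.6795*h^5 + 4.4076*h^4 + 12.5449*h^3 + 3.4321*h^2 + 3.1082*h - 2.7161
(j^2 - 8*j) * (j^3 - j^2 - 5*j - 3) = j^5 - 9*j^4 + 3*j^3 + 37*j^2 + 24*j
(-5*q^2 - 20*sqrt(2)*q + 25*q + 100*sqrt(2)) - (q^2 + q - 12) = -6*q^2 - 20*sqrt(2)*q + 24*q + 12 + 100*sqrt(2)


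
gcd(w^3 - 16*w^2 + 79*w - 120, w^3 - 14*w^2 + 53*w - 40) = w^2 - 13*w + 40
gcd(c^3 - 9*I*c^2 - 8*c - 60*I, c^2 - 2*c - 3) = 1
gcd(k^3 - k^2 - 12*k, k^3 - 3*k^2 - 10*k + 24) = k^2 - k - 12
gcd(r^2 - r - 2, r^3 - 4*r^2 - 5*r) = r + 1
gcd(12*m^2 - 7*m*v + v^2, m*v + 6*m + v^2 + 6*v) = 1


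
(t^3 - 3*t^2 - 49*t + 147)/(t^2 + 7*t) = t - 10 + 21/t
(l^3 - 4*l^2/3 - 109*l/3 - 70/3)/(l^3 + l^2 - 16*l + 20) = (3*l^2 - 19*l - 14)/(3*(l^2 - 4*l + 4))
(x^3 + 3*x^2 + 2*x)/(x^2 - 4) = x*(x + 1)/(x - 2)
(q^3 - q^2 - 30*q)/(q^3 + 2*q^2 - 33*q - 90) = q/(q + 3)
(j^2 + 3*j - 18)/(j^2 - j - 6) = (j + 6)/(j + 2)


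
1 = 1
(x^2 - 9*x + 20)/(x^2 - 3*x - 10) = (x - 4)/(x + 2)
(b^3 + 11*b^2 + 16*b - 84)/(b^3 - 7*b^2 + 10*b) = (b^2 + 13*b + 42)/(b*(b - 5))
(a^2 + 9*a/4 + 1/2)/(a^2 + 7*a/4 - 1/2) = (4*a + 1)/(4*a - 1)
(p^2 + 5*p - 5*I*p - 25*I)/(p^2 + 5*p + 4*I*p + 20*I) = (p - 5*I)/(p + 4*I)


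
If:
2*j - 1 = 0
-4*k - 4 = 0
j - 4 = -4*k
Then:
No Solution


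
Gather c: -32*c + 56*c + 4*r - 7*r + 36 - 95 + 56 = 24*c - 3*r - 3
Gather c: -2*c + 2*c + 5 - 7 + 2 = 0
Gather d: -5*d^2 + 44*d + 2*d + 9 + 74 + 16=-5*d^2 + 46*d + 99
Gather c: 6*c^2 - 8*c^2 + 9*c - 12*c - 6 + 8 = -2*c^2 - 3*c + 2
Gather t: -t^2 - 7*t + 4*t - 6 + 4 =-t^2 - 3*t - 2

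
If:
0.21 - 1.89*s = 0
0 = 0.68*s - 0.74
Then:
No Solution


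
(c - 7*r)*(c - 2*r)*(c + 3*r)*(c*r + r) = c^4*r - 6*c^3*r^2 + c^3*r - 13*c^2*r^3 - 6*c^2*r^2 + 42*c*r^4 - 13*c*r^3 + 42*r^4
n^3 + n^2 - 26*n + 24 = (n - 4)*(n - 1)*(n + 6)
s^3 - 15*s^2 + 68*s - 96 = (s - 8)*(s - 4)*(s - 3)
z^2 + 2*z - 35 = (z - 5)*(z + 7)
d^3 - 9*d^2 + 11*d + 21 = (d - 7)*(d - 3)*(d + 1)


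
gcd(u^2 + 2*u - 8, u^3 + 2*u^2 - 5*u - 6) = u - 2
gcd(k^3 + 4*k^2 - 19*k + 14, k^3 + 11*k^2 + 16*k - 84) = k^2 + 5*k - 14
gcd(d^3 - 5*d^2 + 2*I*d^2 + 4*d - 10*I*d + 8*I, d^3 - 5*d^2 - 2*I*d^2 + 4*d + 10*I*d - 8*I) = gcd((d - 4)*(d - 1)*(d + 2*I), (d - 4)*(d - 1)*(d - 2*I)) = d^2 - 5*d + 4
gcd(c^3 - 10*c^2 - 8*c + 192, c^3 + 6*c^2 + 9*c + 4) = c + 4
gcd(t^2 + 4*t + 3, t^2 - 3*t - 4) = t + 1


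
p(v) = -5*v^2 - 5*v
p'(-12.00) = 115.00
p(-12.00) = -660.00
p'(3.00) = -35.00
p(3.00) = -60.00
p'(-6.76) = 62.60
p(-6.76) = -194.69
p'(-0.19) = -3.10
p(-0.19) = 0.77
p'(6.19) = -66.90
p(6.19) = -222.53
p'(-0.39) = -1.10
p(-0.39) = 1.19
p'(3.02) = -35.20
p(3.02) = -60.70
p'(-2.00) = 15.00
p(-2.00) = -10.00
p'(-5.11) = 46.10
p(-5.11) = -105.01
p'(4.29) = -47.90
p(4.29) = -113.47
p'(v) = -10*v - 5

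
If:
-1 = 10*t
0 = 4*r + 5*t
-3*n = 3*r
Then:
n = -1/8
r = 1/8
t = -1/10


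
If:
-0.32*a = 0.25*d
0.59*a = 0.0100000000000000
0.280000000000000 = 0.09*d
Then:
No Solution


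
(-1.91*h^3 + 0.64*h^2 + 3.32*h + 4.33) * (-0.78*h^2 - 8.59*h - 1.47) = 1.4898*h^5 + 15.9077*h^4 - 5.2795*h^3 - 32.837*h^2 - 42.0751*h - 6.3651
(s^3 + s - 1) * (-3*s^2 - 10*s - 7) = -3*s^5 - 10*s^4 - 10*s^3 - 7*s^2 + 3*s + 7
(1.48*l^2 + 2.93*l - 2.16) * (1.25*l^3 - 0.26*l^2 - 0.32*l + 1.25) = 1.85*l^5 + 3.2777*l^4 - 3.9354*l^3 + 1.474*l^2 + 4.3537*l - 2.7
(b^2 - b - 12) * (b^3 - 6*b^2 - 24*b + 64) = b^5 - 7*b^4 - 30*b^3 + 160*b^2 + 224*b - 768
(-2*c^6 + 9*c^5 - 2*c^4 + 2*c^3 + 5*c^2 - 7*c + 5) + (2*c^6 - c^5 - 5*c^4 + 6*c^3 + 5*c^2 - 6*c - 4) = 8*c^5 - 7*c^4 + 8*c^3 + 10*c^2 - 13*c + 1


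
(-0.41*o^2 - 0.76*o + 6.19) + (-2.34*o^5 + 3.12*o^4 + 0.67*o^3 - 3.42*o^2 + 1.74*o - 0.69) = -2.34*o^5 + 3.12*o^4 + 0.67*o^3 - 3.83*o^2 + 0.98*o + 5.5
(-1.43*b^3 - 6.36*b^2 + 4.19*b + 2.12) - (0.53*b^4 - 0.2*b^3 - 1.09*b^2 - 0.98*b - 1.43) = -0.53*b^4 - 1.23*b^3 - 5.27*b^2 + 5.17*b + 3.55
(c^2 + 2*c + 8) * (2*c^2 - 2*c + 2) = 2*c^4 + 2*c^3 + 14*c^2 - 12*c + 16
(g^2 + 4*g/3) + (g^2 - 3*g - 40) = 2*g^2 - 5*g/3 - 40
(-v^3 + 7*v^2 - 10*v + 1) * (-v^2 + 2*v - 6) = v^5 - 9*v^4 + 30*v^3 - 63*v^2 + 62*v - 6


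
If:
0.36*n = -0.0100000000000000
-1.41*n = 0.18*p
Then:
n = -0.03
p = 0.22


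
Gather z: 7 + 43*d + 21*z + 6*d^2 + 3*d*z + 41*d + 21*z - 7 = 6*d^2 + 84*d + z*(3*d + 42)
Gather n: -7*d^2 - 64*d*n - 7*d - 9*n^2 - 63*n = -7*d^2 - 7*d - 9*n^2 + n*(-64*d - 63)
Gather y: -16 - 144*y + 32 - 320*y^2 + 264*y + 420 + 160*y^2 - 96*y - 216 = -160*y^2 + 24*y + 220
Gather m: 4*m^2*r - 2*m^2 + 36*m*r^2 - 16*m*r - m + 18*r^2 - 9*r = m^2*(4*r - 2) + m*(36*r^2 - 16*r - 1) + 18*r^2 - 9*r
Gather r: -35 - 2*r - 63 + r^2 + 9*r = r^2 + 7*r - 98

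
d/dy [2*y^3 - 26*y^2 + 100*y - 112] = 6*y^2 - 52*y + 100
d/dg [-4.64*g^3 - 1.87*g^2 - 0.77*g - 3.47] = -13.92*g^2 - 3.74*g - 0.77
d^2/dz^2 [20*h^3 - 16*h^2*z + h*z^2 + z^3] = 2*h + 6*z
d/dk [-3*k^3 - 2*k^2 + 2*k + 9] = -9*k^2 - 4*k + 2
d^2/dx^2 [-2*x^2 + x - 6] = -4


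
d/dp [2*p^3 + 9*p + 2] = 6*p^2 + 9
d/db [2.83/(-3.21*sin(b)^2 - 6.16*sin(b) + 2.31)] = (18.1686*sin(b) + 17.4328)*cos(b)/(3.21*sin(b)^2 + 6.16*sin(b) - 2.31)^2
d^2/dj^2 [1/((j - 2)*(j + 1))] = 2*((j - 2)^2 + (j - 2)*(j + 1) + (j + 1)^2)/((j - 2)^3*(j + 1)^3)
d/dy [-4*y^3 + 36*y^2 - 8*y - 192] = -12*y^2 + 72*y - 8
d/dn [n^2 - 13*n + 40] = 2*n - 13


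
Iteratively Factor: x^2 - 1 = (x + 1)*(x - 1)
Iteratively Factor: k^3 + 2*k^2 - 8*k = (k + 4)*(k^2 - 2*k) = (k - 2)*(k + 4)*(k)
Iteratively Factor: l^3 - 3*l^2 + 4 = (l - 2)*(l^2 - l - 2) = (l - 2)*(l + 1)*(l - 2)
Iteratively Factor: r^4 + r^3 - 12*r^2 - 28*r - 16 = (r + 2)*(r^3 - r^2 - 10*r - 8) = (r + 1)*(r + 2)*(r^2 - 2*r - 8) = (r + 1)*(r + 2)^2*(r - 4)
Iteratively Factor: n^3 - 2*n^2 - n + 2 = (n - 1)*(n^2 - n - 2) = (n - 2)*(n - 1)*(n + 1)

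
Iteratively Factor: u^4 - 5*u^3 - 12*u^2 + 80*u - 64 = (u + 4)*(u^3 - 9*u^2 + 24*u - 16) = (u - 1)*(u + 4)*(u^2 - 8*u + 16) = (u - 4)*(u - 1)*(u + 4)*(u - 4)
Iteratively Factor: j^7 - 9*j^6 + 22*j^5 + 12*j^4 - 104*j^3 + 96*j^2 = (j)*(j^6 - 9*j^5 + 22*j^4 + 12*j^3 - 104*j^2 + 96*j) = j*(j - 2)*(j^5 - 7*j^4 + 8*j^3 + 28*j^2 - 48*j) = j^2*(j - 2)*(j^4 - 7*j^3 + 8*j^2 + 28*j - 48) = j^2*(j - 4)*(j - 2)*(j^3 - 3*j^2 - 4*j + 12) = j^2*(j - 4)*(j - 3)*(j - 2)*(j^2 - 4) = j^2*(j - 4)*(j - 3)*(j - 2)*(j + 2)*(j - 2)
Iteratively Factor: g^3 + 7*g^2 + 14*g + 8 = (g + 2)*(g^2 + 5*g + 4) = (g + 1)*(g + 2)*(g + 4)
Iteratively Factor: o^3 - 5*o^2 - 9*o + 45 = (o + 3)*(o^2 - 8*o + 15) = (o - 5)*(o + 3)*(o - 3)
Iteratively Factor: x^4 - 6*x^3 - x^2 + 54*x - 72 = (x - 3)*(x^3 - 3*x^2 - 10*x + 24) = (x - 3)*(x + 3)*(x^2 - 6*x + 8) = (x - 3)*(x - 2)*(x + 3)*(x - 4)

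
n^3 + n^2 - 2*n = n*(n - 1)*(n + 2)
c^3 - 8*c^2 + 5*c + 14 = (c - 7)*(c - 2)*(c + 1)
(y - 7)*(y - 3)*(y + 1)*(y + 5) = y^4 - 4*y^3 - 34*y^2 + 76*y + 105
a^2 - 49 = (a - 7)*(a + 7)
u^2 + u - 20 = (u - 4)*(u + 5)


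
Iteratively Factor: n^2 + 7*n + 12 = (n + 4)*(n + 3)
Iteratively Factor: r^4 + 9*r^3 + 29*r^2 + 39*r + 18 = (r + 2)*(r^3 + 7*r^2 + 15*r + 9) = (r + 1)*(r + 2)*(r^2 + 6*r + 9) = (r + 1)*(r + 2)*(r + 3)*(r + 3)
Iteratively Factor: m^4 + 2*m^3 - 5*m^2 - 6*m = (m - 2)*(m^3 + 4*m^2 + 3*m) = m*(m - 2)*(m^2 + 4*m + 3) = m*(m - 2)*(m + 3)*(m + 1)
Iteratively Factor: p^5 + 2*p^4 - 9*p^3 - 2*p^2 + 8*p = (p)*(p^4 + 2*p^3 - 9*p^2 - 2*p + 8) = p*(p + 1)*(p^3 + p^2 - 10*p + 8) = p*(p - 1)*(p + 1)*(p^2 + 2*p - 8) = p*(p - 2)*(p - 1)*(p + 1)*(p + 4)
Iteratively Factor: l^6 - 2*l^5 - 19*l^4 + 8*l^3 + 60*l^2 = (l)*(l^5 - 2*l^4 - 19*l^3 + 8*l^2 + 60*l) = l*(l + 2)*(l^4 - 4*l^3 - 11*l^2 + 30*l) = l*(l - 2)*(l + 2)*(l^3 - 2*l^2 - 15*l) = l*(l - 2)*(l + 2)*(l + 3)*(l^2 - 5*l) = l*(l - 5)*(l - 2)*(l + 2)*(l + 3)*(l)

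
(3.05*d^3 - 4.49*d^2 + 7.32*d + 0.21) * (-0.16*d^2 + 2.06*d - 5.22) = -0.488*d^5 + 7.0014*d^4 - 26.3416*d^3 + 38.4834*d^2 - 37.7778*d - 1.0962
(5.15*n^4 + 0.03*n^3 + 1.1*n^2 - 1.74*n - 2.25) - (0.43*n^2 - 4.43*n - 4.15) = 5.15*n^4 + 0.03*n^3 + 0.67*n^2 + 2.69*n + 1.9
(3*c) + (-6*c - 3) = -3*c - 3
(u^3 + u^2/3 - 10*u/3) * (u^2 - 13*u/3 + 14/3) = u^5 - 4*u^4 - u^3/9 + 16*u^2 - 140*u/9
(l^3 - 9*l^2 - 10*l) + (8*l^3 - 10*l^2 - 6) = 9*l^3 - 19*l^2 - 10*l - 6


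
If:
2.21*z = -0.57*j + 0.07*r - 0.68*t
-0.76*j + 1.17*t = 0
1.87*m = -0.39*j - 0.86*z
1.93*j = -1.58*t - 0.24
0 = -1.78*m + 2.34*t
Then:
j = -0.08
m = -0.07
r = 4.75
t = -0.05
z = 0.19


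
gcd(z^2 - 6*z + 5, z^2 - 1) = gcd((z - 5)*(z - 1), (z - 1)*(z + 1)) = z - 1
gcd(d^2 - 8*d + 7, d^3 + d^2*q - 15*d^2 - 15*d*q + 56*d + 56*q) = d - 7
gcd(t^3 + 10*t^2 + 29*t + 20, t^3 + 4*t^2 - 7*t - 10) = t^2 + 6*t + 5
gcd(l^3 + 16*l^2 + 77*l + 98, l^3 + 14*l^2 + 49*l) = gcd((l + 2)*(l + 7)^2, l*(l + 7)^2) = l^2 + 14*l + 49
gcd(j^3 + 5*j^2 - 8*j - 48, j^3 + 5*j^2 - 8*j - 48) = j^3 + 5*j^2 - 8*j - 48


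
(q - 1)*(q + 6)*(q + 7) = q^3 + 12*q^2 + 29*q - 42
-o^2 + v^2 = (-o + v)*(o + v)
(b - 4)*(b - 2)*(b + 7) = b^3 + b^2 - 34*b + 56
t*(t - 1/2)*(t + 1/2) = t^3 - t/4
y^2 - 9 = (y - 3)*(y + 3)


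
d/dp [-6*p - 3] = -6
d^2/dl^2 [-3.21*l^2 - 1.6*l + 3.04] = -6.42000000000000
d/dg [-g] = -1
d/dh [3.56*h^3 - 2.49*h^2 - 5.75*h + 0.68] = 10.68*h^2 - 4.98*h - 5.75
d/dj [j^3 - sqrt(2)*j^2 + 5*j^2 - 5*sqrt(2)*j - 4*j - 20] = 3*j^2 - 2*sqrt(2)*j + 10*j - 5*sqrt(2) - 4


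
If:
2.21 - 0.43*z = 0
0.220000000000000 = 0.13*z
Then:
No Solution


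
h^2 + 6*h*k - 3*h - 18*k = (h - 3)*(h + 6*k)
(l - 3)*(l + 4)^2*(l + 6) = l^4 + 11*l^3 + 22*l^2 - 96*l - 288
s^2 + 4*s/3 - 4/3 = (s - 2/3)*(s + 2)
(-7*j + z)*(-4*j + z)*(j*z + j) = 28*j^3*z + 28*j^3 - 11*j^2*z^2 - 11*j^2*z + j*z^3 + j*z^2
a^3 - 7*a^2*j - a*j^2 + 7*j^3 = (a - 7*j)*(a - j)*(a + j)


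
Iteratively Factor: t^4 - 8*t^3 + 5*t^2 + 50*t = (t - 5)*(t^3 - 3*t^2 - 10*t) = (t - 5)^2*(t^2 + 2*t) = (t - 5)^2*(t + 2)*(t)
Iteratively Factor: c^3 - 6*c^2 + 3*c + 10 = (c + 1)*(c^2 - 7*c + 10) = (c - 5)*(c + 1)*(c - 2)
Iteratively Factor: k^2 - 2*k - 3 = (k - 3)*(k + 1)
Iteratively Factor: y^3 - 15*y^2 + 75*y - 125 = (y - 5)*(y^2 - 10*y + 25) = (y - 5)^2*(y - 5)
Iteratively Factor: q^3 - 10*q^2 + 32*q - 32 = (q - 2)*(q^2 - 8*q + 16) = (q - 4)*(q - 2)*(q - 4)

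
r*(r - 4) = r^2 - 4*r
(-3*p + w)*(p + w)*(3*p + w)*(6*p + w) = -54*p^4 - 63*p^3*w - 3*p^2*w^2 + 7*p*w^3 + w^4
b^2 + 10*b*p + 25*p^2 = (b + 5*p)^2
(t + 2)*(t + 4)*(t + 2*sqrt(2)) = t^3 + 2*sqrt(2)*t^2 + 6*t^2 + 8*t + 12*sqrt(2)*t + 16*sqrt(2)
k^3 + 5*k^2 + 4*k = k*(k + 1)*(k + 4)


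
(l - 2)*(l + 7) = l^2 + 5*l - 14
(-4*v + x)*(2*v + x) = -8*v^2 - 2*v*x + x^2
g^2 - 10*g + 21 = (g - 7)*(g - 3)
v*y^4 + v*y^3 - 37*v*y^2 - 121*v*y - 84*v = (y - 7)*(y + 3)*(y + 4)*(v*y + v)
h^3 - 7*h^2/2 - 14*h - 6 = (h - 6)*(h + 1/2)*(h + 2)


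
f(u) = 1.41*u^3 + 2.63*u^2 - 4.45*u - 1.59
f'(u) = 4.23*u^2 + 5.26*u - 4.45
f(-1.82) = 6.72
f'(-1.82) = -0.01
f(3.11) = 52.42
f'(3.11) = 52.82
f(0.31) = -2.67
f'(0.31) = -2.41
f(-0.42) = 0.64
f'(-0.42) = -5.91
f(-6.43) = -239.08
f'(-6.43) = 136.62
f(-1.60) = 6.49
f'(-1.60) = -2.04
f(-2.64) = 2.54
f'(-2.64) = 11.15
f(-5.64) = -145.80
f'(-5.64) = 100.44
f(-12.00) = -2005.95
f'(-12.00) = 541.55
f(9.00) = 1199.28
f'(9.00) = 385.52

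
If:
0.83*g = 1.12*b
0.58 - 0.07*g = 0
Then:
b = 6.14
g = 8.29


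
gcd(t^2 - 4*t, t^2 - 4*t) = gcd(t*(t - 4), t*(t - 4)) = t^2 - 4*t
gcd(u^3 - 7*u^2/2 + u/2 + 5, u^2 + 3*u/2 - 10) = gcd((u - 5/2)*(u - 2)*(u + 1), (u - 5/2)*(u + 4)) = u - 5/2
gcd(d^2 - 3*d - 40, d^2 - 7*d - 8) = d - 8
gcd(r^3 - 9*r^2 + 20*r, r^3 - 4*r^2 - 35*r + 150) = r - 5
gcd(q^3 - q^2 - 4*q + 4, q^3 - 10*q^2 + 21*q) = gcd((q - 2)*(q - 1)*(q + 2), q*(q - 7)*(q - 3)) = 1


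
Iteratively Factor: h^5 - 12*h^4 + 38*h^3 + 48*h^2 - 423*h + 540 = (h - 3)*(h^4 - 9*h^3 + 11*h^2 + 81*h - 180) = (h - 3)^2*(h^3 - 6*h^2 - 7*h + 60) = (h - 4)*(h - 3)^2*(h^2 - 2*h - 15) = (h - 5)*(h - 4)*(h - 3)^2*(h + 3)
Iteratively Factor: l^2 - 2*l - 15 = (l + 3)*(l - 5)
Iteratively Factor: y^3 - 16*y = (y - 4)*(y^2 + 4*y) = y*(y - 4)*(y + 4)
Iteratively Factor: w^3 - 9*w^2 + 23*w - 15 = (w - 3)*(w^2 - 6*w + 5) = (w - 3)*(w - 1)*(w - 5)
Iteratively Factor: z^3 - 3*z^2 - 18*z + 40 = (z + 4)*(z^2 - 7*z + 10) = (z - 5)*(z + 4)*(z - 2)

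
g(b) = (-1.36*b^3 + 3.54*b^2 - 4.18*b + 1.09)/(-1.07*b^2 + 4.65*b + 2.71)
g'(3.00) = -3.38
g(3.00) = -2.32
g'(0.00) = -2.23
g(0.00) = 0.40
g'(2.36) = -1.37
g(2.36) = -0.90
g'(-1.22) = -0.73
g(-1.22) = -3.06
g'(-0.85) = -6.27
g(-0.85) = -3.99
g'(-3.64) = 0.97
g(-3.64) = -4.54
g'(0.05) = -1.77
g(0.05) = 0.30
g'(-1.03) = -2.14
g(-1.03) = -3.31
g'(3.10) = -3.91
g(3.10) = -2.68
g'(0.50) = -0.30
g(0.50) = -0.06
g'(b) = (2.14*b - 4.65)*(-1.36*b^3 + 3.54*b^2 - 4.18*b + 1.09)/(-1.07*b^2 + 4.65*b + 2.71)^2 + (-4.08*b^2 + 7.08*b - 4.18)/(-1.07*b^2 + 4.65*b + 2.71) = (1.4552*b^4 - 12.648*b^3 + 0.9316*b^2 + 21.5194*b - 16.3963)/(1.1449*b^4 - 9.951*b^3 + 15.8231*b^2 + 25.203*b + 7.3441)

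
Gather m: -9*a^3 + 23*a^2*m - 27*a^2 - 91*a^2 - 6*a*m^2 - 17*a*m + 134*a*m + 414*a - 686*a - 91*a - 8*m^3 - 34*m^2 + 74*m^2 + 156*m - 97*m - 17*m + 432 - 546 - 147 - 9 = -9*a^3 - 118*a^2 - 363*a - 8*m^3 + m^2*(40 - 6*a) + m*(23*a^2 + 117*a + 42) - 270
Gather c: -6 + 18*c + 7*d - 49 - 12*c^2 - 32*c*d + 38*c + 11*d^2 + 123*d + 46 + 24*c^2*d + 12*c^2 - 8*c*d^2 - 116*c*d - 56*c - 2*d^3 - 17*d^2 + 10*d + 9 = 24*c^2*d + c*(-8*d^2 - 148*d) - 2*d^3 - 6*d^2 + 140*d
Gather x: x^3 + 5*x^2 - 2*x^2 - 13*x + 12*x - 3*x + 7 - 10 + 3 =x^3 + 3*x^2 - 4*x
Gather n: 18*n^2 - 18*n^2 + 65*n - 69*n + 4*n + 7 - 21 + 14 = 0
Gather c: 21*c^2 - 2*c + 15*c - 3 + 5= 21*c^2 + 13*c + 2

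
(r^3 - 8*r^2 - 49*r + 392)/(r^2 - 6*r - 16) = (r^2 - 49)/(r + 2)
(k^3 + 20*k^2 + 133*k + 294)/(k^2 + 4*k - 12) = (k^2 + 14*k + 49)/(k - 2)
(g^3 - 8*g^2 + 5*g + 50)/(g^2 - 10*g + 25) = g + 2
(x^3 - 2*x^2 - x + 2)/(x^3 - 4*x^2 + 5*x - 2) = (x + 1)/(x - 1)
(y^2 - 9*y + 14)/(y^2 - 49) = (y - 2)/(y + 7)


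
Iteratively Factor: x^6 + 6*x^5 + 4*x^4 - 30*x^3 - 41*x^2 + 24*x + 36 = (x + 1)*(x^5 + 5*x^4 - x^3 - 29*x^2 - 12*x + 36) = (x + 1)*(x + 3)*(x^4 + 2*x^3 - 7*x^2 - 8*x + 12) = (x - 1)*(x + 1)*(x + 3)*(x^3 + 3*x^2 - 4*x - 12) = (x - 2)*(x - 1)*(x + 1)*(x + 3)*(x^2 + 5*x + 6) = (x - 2)*(x - 1)*(x + 1)*(x + 3)^2*(x + 2)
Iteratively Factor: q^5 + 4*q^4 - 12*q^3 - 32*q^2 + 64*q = (q)*(q^4 + 4*q^3 - 12*q^2 - 32*q + 64) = q*(q - 2)*(q^3 + 6*q^2 - 32) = q*(q - 2)*(q + 4)*(q^2 + 2*q - 8) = q*(q - 2)*(q + 4)^2*(q - 2)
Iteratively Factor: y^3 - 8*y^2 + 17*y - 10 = (y - 1)*(y^2 - 7*y + 10) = (y - 5)*(y - 1)*(y - 2)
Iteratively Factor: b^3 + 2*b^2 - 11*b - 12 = (b + 1)*(b^2 + b - 12) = (b + 1)*(b + 4)*(b - 3)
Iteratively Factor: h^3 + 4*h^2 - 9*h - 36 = (h - 3)*(h^2 + 7*h + 12) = (h - 3)*(h + 4)*(h + 3)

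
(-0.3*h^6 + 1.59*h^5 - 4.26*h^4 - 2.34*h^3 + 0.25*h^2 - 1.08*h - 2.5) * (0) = 0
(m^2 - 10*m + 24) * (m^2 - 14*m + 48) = m^4 - 24*m^3 + 212*m^2 - 816*m + 1152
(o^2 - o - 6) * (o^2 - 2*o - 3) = o^4 - 3*o^3 - 7*o^2 + 15*o + 18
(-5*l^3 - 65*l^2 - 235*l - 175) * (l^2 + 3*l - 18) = -5*l^5 - 80*l^4 - 340*l^3 + 290*l^2 + 3705*l + 3150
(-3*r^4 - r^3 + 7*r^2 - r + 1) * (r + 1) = -3*r^5 - 4*r^4 + 6*r^3 + 6*r^2 + 1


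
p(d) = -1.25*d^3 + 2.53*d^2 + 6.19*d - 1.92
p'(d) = -3.75*d^2 + 5.06*d + 6.19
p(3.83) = -11.33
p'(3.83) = -29.44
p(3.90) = -13.45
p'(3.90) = -31.11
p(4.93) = -59.69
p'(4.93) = -60.01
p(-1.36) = -2.51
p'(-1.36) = -7.63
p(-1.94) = 4.72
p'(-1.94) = -17.74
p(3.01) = 5.55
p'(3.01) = -12.55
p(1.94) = 10.48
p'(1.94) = 1.89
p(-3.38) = 54.33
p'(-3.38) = -53.75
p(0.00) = -1.92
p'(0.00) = 6.19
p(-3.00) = 36.03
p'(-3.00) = -42.74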